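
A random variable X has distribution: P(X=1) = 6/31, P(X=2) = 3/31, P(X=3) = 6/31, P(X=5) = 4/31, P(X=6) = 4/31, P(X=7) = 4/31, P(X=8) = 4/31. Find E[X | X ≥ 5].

13/2

P(X ≥ 5) = 16/31.
Σ over the event: 5·4/31 + 6·4/31 + 7·4/31 + 8·4/31 = 104/31.
E[X | X ≥ 5] = (104/31) / (16/31) = 13/2.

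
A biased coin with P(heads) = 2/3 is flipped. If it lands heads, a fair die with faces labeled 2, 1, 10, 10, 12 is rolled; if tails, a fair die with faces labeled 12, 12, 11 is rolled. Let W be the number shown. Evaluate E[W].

77/9

E[W | heads] = (2+1+10+10+12)/5 = 7.
E[W | tails] = (12+12+11)/3 = 35/3.
E[W] = (2/3)·(7) + (1/3)·(35/3) = 77/9.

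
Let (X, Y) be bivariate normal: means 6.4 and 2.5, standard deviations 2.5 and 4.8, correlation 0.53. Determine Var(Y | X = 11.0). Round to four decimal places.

16.5681

The conditional variance in a bivariate normal is σ_Y²(1 − ρ²), independent of x.
Var(Y | X=11.0) = (4.8)²·(1 − (0.53)²) = 23.04·0.7191 = 16.5681.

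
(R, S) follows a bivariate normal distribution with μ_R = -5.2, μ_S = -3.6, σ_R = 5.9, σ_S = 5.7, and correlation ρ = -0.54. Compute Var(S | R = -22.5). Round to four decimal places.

The conditional variance in a bivariate normal is σ_S²(1 − ρ²), independent of x.
Var(S | R=-22.5) = (5.7)²·(1 − (-0.54)²) = 32.49·0.7084 = 23.0159.

23.0159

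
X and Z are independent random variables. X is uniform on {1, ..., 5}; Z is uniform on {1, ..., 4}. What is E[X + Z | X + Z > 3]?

6

P(X + Z > 3) = 17/20.
Summing (X+Z)·P(x,y) over outcomes with X + Z > 3 gives 51/10.
E[X + Z | X + Z > 3] = (51/10) / (17/20) = 6.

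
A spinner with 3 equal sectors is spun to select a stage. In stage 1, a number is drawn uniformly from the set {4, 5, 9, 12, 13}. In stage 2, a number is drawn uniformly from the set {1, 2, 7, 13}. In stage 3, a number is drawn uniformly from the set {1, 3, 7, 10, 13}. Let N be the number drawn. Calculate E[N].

141/20

E[N | stage 1] = (4+5+9+12+13)/5 = 43/5.
E[N | stage 2] = (1+2+7+13)/4 = 23/4.
E[N | stage 3] = (1+3+7+10+13)/5 = 34/5.
By the law of total expectation,
E[N] = (1/3)·(43/5) + (1/3)·(23/4) + (1/3)·(34/5) = 141/20.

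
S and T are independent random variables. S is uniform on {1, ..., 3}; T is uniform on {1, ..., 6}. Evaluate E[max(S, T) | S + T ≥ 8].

17/3

Outcomes with S + T ≥ 8: (2,6), (3,5), (3,6), each with probability 1/18.
E[max(S, T) | S + T ≥ 8] = (6 + 5 + 6) / 3 = 17/3.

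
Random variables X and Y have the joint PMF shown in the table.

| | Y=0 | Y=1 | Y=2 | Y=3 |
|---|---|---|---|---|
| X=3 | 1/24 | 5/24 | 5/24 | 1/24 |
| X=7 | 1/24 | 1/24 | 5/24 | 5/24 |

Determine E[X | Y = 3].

P(Y = 3) = 1/4.
Σ X·P over the event = 3·(1/24) + 7·(5/24) = 19/12.
E[X | Y = 3] = (19/12) / (1/4) = 19/3.

19/3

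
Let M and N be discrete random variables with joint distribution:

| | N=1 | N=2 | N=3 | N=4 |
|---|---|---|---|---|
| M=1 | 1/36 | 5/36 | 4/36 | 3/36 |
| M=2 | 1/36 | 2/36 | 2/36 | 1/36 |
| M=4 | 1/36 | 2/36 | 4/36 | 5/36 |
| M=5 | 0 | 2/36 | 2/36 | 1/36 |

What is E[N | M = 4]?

P(M = 4) = 1/3.
Σ N·P over the event = 1·(1/36) + 2·(2/36) + 3·(4/36) + 4·(5/36) = 37/36.
E[N | M = 4] = (37/36) / (1/3) = 37/12.

37/12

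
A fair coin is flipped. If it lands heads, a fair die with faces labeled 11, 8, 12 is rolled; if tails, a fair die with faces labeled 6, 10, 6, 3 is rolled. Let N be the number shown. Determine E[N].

E[N | heads] = (11+8+12)/3 = 31/3.
E[N | tails] = (6+10+6+3)/4 = 25/4.
By the law of total expectation,
E[N] = (1/2)·(31/3) + (1/2)·(25/4) = 199/24.

199/24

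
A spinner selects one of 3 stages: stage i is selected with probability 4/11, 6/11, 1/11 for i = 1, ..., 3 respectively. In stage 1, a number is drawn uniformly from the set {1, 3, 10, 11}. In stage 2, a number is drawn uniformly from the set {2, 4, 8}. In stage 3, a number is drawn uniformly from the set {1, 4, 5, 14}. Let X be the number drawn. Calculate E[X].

E[X | stage 1] = (1+3+10+11)/4 = 25/4.
E[X | stage 2] = (2+4+8)/3 = 14/3.
E[X | stage 3] = (1+4+5+14)/4 = 6.
E[X] = (4/11)·(25/4) + (6/11)·(14/3) + (1/11)·(6) = 59/11.

59/11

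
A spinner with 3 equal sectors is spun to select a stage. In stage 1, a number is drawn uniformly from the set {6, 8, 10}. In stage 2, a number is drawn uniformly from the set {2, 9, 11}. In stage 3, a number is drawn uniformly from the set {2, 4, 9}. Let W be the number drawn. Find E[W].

61/9

E[W | stage 1] = (6+8+10)/3 = 8.
E[W | stage 2] = (2+9+11)/3 = 22/3.
E[W | stage 3] = (2+4+9)/3 = 5.
E[W] = (1/3)·(8) + (1/3)·(22/3) + (1/3)·(5) = 61/9.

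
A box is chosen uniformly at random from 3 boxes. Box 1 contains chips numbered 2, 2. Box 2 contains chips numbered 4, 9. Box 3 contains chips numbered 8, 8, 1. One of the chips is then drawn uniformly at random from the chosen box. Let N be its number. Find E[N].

85/18

E[N | box 1] = (2+2)/2 = 2.
E[N | box 2] = (4+9)/2 = 13/2.
E[N | box 3] = (8+8+1)/3 = 17/3.
E[N] = (1/3)·(2) + (1/3)·(13/2) + (1/3)·(17/3) = 85/18.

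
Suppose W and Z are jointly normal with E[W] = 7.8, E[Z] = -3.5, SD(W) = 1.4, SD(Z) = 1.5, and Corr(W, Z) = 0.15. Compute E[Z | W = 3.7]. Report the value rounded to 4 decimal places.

E[Z | W=x] = μ_Z + ρ(σ_Z/σ_W)(x − μ_W) for jointly normal variables.
E[Z | W=3.7] = -3.5 + (0.15)·(1.5/1.4)·(3.7 − (7.8)) = -3.5 + (0.16071)·(-4.1) = -4.1589.

-4.1589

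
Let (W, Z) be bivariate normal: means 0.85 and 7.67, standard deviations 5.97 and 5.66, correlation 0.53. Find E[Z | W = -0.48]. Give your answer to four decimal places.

7.0017

E[Z | W=x] = μ_Z + ρ(σ_Z/σ_W)(x − μ_W) for jointly normal variables.
E[Z | W=-0.48] = 7.67 + (0.53)·(5.66/5.97)·(-0.48 − (0.85)) = 7.67 + (0.50248)·(-1.33) = 7.0017.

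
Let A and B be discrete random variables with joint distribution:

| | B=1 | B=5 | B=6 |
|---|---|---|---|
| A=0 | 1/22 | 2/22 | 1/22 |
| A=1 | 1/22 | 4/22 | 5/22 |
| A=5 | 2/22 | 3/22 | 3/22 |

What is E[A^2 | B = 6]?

P(B = 6) = 9/22.
Summing A^2·P(A=x,B=y) over the conditioning event gives 40/11.
E[A^2 | B = 6] = (40/11) / (9/22) = 80/9.

80/9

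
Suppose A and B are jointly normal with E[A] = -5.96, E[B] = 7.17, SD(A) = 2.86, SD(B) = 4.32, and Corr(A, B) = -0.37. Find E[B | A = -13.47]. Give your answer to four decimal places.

The regression of B on A has slope ρ·σ_B/σ_A and passes through (μ_A, μ_B).
E[B | A=-13.47] = 7.17 + (-0.37)·(4.32/2.86)·(-13.47 − (-5.96)) = 7.17 + (-0.55888)·(-7.51) = 11.3672.

11.3672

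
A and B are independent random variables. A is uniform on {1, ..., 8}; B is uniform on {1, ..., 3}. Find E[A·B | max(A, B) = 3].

Outcomes with max(A, B) = 3: (1,3), (2,3), (3,1), (3,2), (3,3), each with probability 1/24.
E[A·B | max(A, B) = 3] = (3 + 6 + 3 + 6 + 9) / 5 = 27/5.

27/5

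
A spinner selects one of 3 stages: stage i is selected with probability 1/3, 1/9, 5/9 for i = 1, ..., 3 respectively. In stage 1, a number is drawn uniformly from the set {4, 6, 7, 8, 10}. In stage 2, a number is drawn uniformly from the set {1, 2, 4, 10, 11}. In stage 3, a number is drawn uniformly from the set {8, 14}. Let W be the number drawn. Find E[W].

136/15

E[W | stage 1] = (4+6+7+8+10)/5 = 7.
E[W | stage 2] = (1+2+4+10+11)/5 = 28/5.
E[W | stage 3] = (8+14)/2 = 11.
E[W] = (1/3)·(7) + (1/9)·(28/5) + (5/9)·(11) = 136/15.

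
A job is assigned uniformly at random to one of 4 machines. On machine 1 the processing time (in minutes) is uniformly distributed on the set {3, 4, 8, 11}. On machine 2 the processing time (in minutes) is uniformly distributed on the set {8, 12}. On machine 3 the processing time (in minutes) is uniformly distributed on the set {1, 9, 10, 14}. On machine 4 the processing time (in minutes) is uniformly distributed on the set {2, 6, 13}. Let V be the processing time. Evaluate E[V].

E[V | machine 1] = (3+4+8+11)/4 = 13/2.
E[V | machine 2] = (8+12)/2 = 10.
E[V | machine 3] = (1+9+10+14)/4 = 17/2.
E[V | machine 4] = (2+6+13)/3 = 7.
E[V] = (1/4)·(13/2) + (1/4)·(10) + (1/4)·(17/2) + (1/4)·(7) = 8.

8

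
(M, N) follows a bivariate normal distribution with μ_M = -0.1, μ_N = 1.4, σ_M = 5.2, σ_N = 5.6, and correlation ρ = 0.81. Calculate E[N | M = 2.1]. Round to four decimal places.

3.3191

The regression of N on M has slope ρ·σ_N/σ_M and passes through (μ_M, μ_N).
E[N | M=2.1] = 1.4 + (0.81)·(5.6/5.2)·(2.1 − (-0.1)) = 1.4 + (0.87231)·(2.2) = 3.3191.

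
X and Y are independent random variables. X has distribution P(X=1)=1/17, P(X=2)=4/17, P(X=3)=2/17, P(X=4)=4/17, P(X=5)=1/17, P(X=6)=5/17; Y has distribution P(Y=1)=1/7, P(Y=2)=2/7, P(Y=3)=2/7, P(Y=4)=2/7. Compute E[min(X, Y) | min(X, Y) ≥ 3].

41/12

P(min(X, Y) ≥ 3) = 48/119.
Summing min(X,Y)·P(x,y) over outcomes with min(X, Y) ≥ 3 gives 164/119.
E[min(X, Y) | min(X, Y) ≥ 3] = (164/119) / (48/119) = 41/12.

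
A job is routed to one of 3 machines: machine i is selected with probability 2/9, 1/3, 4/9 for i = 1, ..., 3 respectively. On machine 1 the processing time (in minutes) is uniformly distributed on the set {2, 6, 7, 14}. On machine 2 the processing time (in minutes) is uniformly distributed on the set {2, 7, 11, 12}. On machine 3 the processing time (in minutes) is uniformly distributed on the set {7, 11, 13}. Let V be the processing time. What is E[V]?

E[V | machine 1] = (2+6+7+14)/4 = 29/4.
E[V | machine 2] = (2+7+11+12)/4 = 8.
E[V | machine 3] = (7+11+13)/3 = 31/3.
E[V] = (2/9)·(29/4) + (1/3)·(8) + (4/9)·(31/3) = 479/54.

479/54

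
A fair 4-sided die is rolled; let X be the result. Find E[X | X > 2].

Given X > 2, X is equally likely to be any of {3, 4}.
E[X | X > 2] = (3 + 4) / 2 = 7/2.

7/2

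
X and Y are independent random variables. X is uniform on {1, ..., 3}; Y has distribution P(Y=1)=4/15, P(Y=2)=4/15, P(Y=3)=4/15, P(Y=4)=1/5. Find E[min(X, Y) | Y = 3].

2

P(Y = 3) = 4/15.
Summing min(X,Y)·P(x,y) over outcomes with Y = 3 gives 8/15.
E[min(X, Y) | Y = 3] = (8/15) / (4/15) = 2.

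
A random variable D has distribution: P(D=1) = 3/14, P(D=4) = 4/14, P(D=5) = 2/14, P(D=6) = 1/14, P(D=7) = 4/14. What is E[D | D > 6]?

P(D > 6) = 2/7.
Σ over the event: 7·2/7 = 2.
E[D | D > 6] = (2) / (2/7) = 7.

7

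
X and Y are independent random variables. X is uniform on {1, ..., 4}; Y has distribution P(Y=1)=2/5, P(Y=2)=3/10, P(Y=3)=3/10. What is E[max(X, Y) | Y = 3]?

P(Y = 3) = 3/10.
Summing max(X,Y)·P(x,y) over outcomes with Y = 3 gives 39/40.
E[max(X, Y) | Y = 3] = (39/40) / (3/10) = 13/4.

13/4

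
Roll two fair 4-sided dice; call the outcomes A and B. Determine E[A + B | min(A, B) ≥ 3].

7

Outcomes with min(A, B) ≥ 3: (3,3), (3,4), (4,3), (4,4), each with probability 1/16.
E[A + B | min(A, B) ≥ 3] = (6 + 7 + 7 + 8) / 4 = 7.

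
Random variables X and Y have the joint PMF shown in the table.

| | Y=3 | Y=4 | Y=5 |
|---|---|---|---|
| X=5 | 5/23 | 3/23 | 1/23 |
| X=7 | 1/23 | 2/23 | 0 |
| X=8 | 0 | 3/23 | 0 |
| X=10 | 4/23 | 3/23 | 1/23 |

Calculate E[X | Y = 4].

P(Y = 4) = 11/23.
Σ X·P over the event = 5·(3/23) + 7·(2/23) + 8·(3/23) + 10·(3/23) = 83/23.
E[X | Y = 4] = (83/23) / (11/23) = 83/11.

83/11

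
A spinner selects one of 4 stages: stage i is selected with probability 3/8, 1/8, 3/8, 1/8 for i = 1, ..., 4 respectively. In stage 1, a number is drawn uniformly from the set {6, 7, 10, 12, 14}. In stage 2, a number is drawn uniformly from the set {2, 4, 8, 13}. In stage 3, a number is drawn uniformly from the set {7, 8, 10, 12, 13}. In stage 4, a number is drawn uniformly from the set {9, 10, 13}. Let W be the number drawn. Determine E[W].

E[W | stage 1] = (6+7+10+12+14)/5 = 49/5.
E[W | stage 2] = (2+4+8+13)/4 = 27/4.
E[W | stage 3] = (7+8+10+12+13)/5 = 10.
E[W | stage 4] = (9+10+13)/3 = 32/3.
By the law of total expectation,
E[W] = (3/8)·(49/5) + (1/8)·(27/4) + (3/8)·(10) + (1/8)·(32/3) = 4609/480.

4609/480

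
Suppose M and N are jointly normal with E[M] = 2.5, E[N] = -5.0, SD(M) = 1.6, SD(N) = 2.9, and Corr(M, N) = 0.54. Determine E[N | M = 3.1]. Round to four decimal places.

For a bivariate normal, E[N | M=x] = μ_N + ρ·(σ_N/σ_M)·(x − μ_M).
E[N | M=3.1] = -5.0 + (0.54)·(2.9/1.6)·(3.1 − (2.5)) = -5.0 + (0.97875)·(0.6) = -4.4128.

-4.4128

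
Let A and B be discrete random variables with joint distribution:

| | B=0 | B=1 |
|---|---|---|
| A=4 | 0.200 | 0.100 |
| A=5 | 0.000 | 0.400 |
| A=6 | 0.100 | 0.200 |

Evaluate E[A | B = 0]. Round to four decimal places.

4.6667

P(B = 0) = 0.300.
Σ A·P over the event = 4·(0.200) + 6·(0.100) = 1.400.
E[A | B = 0] = (1.400) / (0.300) = 4.6667.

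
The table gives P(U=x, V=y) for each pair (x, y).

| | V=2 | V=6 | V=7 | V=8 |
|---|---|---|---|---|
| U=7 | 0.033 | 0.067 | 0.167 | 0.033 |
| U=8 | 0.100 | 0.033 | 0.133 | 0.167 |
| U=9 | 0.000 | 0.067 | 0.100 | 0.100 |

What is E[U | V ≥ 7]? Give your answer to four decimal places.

P(V ≥ 7) = 0.700.
Σ U·P over the event = 7·(0.167) + 7·(0.033) + 8·(0.133) + 8·(0.167) + 9·(0.100) + 9·(0.100) = 5.600.
E[U | V ≥ 7] = (5.600) / (0.700) = 8.0000.

8.0000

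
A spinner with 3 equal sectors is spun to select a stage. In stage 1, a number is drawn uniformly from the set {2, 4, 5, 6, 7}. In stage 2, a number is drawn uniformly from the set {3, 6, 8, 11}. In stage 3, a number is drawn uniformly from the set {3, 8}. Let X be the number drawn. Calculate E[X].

173/30

E[X | stage 1] = (2+4+5+6+7)/5 = 24/5.
E[X | stage 2] = (3+6+8+11)/4 = 7.
E[X | stage 3] = (3+8)/2 = 11/2.
By the law of total expectation,
E[X] = (1/3)·(24/5) + (1/3)·(7) + (1/3)·(11/2) = 173/30.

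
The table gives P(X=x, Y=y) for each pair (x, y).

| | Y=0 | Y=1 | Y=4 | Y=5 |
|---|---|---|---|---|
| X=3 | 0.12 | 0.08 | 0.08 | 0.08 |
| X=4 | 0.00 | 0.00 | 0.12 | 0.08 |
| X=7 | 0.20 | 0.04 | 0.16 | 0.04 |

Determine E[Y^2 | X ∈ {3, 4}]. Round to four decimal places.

13.0000

P(X ∈ {3, 4}) = 0.56.
Σ Y^2·P over the event = 0·(0.12) + 1·(0.08) + 16·(0.08) + 25·(0.08) + 16·(0.12) + 25·(0.08) = 7.28.
E[Y^2 | X ∈ {3, 4}] = (7.28) / (0.56) = 13.0000.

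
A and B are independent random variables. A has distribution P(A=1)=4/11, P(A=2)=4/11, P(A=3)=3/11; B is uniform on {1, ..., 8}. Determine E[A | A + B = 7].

P(A + B = 7) = 1/8.
Summing A·P(x,y) over outcomes with A + B = 7 gives 21/88.
E[A | A + B = 7] = (21/88) / (1/8) = 21/11.

21/11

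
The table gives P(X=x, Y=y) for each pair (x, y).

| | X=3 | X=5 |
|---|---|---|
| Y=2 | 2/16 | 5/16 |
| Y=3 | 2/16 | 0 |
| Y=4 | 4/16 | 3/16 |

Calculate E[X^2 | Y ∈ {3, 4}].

43/3

P(Y ∈ {3, 4}) = 9/16.
Summing X^2·P(X=x,Y=y) over the conditioning event gives 129/16.
E[X^2 | Y ∈ {3, 4}] = (129/16) / (9/16) = 43/3.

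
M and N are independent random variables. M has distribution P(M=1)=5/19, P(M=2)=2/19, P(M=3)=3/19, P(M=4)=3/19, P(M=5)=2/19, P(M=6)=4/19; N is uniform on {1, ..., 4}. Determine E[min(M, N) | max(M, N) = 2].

P(max(M, N) = 2) = 9/76.
Summing min(M,N)·P(x,y) over outcomes with max(M, N) = 2 gives 11/76.
E[min(M, N) | max(M, N) = 2] = (11/76) / (9/76) = 11/9.

11/9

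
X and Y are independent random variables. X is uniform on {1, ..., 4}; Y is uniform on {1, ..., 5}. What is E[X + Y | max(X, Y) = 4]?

P(max(X, Y) = 4) = 7/20.
Summing (X+Y)·P(x,y) over outcomes with max(X, Y) = 4 gives 11/5.
E[X + Y | max(X, Y) = 4] = (11/5) / (7/20) = 44/7.

44/7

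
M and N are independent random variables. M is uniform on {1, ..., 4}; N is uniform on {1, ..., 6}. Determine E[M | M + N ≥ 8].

Outcomes with M + N ≥ 8: (2,6), (3,5), (3,6), (4,4), (4,5), (4,6), each with probability 1/24.
E[M | M + N ≥ 8] = (2 + 3 + 3 + 4 + 4 + 4) / 6 = 10/3.

10/3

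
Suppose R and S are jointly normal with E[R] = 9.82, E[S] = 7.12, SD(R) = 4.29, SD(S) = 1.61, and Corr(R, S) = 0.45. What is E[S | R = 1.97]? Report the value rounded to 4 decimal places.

5.7943

E[S | R=x] = μ_S + ρ(σ_S/σ_R)(x − μ_R) for jointly normal variables.
E[S | R=1.97] = 7.12 + (0.45)·(1.61/4.29)·(1.97 − (9.82)) = 7.12 + (0.16888)·(-7.85) = 5.7943.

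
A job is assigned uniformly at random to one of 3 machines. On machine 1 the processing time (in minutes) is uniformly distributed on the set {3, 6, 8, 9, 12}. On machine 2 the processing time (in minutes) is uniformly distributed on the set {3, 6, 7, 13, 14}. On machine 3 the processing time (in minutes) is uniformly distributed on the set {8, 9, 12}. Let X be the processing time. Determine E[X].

E[X | machine 1] = (3+6+8+9+12)/5 = 38/5.
E[X | machine 2] = (3+6+7+13+14)/5 = 43/5.
E[X | machine 3] = (8+9+12)/3 = 29/3.
E[X] = (1/3)·(38/5) + (1/3)·(43/5) + (1/3)·(29/3) = 388/45.

388/45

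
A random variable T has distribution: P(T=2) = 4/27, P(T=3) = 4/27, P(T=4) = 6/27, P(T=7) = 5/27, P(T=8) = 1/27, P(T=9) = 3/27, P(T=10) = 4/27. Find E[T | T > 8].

67/7

P(T > 8) = 7/27.
Σ over the event: 9·1/9 + 10·4/27 = 67/27.
E[T | T > 8] = (67/27) / (7/27) = 67/7.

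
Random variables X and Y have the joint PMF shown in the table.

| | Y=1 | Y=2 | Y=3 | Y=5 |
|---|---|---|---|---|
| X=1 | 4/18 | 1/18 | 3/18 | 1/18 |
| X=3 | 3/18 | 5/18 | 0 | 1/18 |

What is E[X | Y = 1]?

13/7

P(Y = 1) = 7/18.
Summing X·P(X=x,Y=y) over the conditioning event gives 13/18.
E[X | Y = 1] = (13/18) / (7/18) = 13/7.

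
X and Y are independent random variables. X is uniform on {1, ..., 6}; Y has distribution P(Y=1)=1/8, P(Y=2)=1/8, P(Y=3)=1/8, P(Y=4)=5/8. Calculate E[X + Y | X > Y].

85/11

P(X > Y) = 11/24.
Summing (X+Y)·P(x,y) over outcomes with X > Y gives 85/24.
E[X + Y | X > Y] = (85/24) / (11/24) = 85/11.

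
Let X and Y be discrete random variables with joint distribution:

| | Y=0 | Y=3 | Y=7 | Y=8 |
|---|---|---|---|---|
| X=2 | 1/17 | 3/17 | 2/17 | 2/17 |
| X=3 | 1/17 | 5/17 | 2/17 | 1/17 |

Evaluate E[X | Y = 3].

21/8

P(Y = 3) = 8/17.
Σ X·P over the event = 2·(3/17) + 3·(5/17) = 21/17.
E[X | Y = 3] = (21/17) / (8/17) = 21/8.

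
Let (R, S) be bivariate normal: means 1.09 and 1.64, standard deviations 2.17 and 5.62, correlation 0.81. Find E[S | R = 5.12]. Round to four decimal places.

10.0941

The regression of S on R has slope ρ·σ_S/σ_R and passes through (μ_R, μ_S).
E[S | R=5.12] = 1.64 + (0.81)·(5.62/2.17)·(5.12 − (1.09)) = 1.64 + (2.0978)·(4.03) = 10.0941.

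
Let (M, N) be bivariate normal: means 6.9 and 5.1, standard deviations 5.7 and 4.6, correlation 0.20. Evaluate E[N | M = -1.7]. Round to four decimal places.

The regression of N on M has slope ρ·σ_N/σ_M and passes through (μ_M, μ_N).
E[N | M=-1.7] = 5.1 + (0.20)·(4.6/5.7)·(-1.7 − (6.9)) = 5.1 + (0.161404)·(-8.6) = 3.7119.

3.7119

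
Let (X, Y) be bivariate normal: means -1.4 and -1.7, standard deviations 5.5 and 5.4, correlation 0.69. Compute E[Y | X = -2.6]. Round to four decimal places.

-2.5129

E[Y | X=x] = μ_Y + ρ(σ_Y/σ_X)(x − μ_X) for jointly normal variables.
E[Y | X=-2.6] = -1.7 + (0.69)·(5.4/5.5)·(-2.6 − (-1.4)) = -1.7 + (0.67745)·(-1.2) = -2.5129.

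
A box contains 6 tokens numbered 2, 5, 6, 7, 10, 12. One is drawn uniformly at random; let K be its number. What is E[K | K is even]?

P(K is even) = 2/3.
Σ over the event: 2·1/6 + 6·1/6 + 10·1/6 + 12·1/6 = 5.
E[K | K is even] = (5) / (2/3) = 15/2.

15/2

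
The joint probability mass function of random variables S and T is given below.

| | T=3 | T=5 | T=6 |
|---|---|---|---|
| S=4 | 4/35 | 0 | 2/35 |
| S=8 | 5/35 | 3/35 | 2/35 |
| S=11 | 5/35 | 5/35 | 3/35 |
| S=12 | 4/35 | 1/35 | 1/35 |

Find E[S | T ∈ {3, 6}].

114/13

P(T ∈ {3, 6}) = 26/35.
Σ S·P over the event = 4·(4/35) + 4·(2/35) + 8·(5/35) + 8·(2/35) + 11·(5/35) + 11·(3/35) + 12·(4/35) + 12·(1/35) = 228/35.
E[S | T ∈ {3, 6}] = (228/35) / (26/35) = 114/13.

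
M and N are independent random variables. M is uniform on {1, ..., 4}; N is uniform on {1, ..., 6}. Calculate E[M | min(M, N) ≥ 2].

P(min(M, N) ≥ 2) = 5/8.
Summing M·P(x,y) over outcomes with min(M, N) ≥ 2 gives 15/8.
E[M | min(M, N) ≥ 2] = (15/8) / (5/8) = 3.

3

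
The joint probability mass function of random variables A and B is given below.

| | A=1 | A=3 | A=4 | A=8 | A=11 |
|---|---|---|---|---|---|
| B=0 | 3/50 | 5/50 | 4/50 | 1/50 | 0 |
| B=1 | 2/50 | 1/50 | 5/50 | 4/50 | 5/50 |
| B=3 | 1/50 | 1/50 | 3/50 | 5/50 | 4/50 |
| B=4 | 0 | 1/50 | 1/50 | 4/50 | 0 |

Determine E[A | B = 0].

P(B = 0) = 13/50.
Σ A·P over the event = 1·(3/50) + 3·(5/50) + 4·(4/50) + 8·(1/50) = 21/25.
E[A | B = 0] = (21/25) / (13/50) = 42/13.

42/13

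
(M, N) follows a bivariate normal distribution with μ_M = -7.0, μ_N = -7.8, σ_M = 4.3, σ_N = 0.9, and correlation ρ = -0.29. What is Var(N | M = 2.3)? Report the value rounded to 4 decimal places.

0.7419

For a bivariate normal, Var(N | M=x) = σ_N²(1 − ρ²).
Var(N | M=2.3) = (0.9)²·(1 − (-0.29)²) = 0.81·0.9159 = 0.7419.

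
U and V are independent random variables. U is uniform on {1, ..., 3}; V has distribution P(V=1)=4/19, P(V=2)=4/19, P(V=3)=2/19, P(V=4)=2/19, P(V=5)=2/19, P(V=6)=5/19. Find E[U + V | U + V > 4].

48/7

P(U + V > 4) = 35/57.
Summing (U+V)·P(x,y) over outcomes with U + V > 4 gives 80/19.
E[U + V | U + V > 4] = (80/19) / (35/57) = 48/7.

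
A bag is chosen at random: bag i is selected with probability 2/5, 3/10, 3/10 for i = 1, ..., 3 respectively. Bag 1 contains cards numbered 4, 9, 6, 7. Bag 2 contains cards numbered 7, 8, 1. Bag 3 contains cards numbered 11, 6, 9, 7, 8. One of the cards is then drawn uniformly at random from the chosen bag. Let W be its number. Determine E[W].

E[W | bag 1] = (4+9+6+7)/4 = 13/2.
E[W | bag 2] = (7+8+1)/3 = 16/3.
E[W | bag 3] = (11+6+9+7+8)/5 = 41/5.
By the law of total expectation,
E[W] = (2/5)·(13/2) + (3/10)·(16/3) + (3/10)·(41/5) = 333/50.

333/50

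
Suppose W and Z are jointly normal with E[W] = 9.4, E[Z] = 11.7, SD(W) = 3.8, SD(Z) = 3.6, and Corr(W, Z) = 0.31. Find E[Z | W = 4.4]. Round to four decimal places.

10.2316

For a bivariate normal, E[Z | W=x] = μ_Z + ρ·(σ_Z/σ_W)·(x − μ_W).
E[Z | W=4.4] = 11.7 + (0.31)·(3.6/3.8)·(4.4 − (9.4)) = 11.7 + (0.29368)·(-5) = 10.2316.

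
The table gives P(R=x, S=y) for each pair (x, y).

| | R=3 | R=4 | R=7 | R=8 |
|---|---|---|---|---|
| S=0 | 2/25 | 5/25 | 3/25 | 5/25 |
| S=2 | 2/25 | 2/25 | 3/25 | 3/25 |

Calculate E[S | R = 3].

1

P(R = 3) = 4/25.
Σ S·P over the event = 0·(2/25) + 2·(2/25) = 4/25.
E[S | R = 3] = (4/25) / (4/25) = 1.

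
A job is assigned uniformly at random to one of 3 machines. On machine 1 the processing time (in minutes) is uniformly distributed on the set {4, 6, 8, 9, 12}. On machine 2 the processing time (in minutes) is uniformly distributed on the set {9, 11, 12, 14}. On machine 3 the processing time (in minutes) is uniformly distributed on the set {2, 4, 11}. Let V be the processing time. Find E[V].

E[V | machine 1] = (4+6+8+9+12)/5 = 39/5.
E[V | machine 2] = (9+11+12+14)/4 = 23/2.
E[V | machine 3] = (2+4+11)/3 = 17/3.
By the law of total expectation,
E[V] = (1/3)·(39/5) + (1/3)·(23/2) + (1/3)·(17/3) = 749/90.

749/90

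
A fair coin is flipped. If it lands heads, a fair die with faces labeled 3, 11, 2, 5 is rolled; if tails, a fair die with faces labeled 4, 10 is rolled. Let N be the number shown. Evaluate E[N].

49/8

E[N | heads] = (3+11+2+5)/4 = 21/4.
E[N | tails] = (4+10)/2 = 7.
E[N] = (1/2)·(21/4) + (1/2)·(7) = 49/8.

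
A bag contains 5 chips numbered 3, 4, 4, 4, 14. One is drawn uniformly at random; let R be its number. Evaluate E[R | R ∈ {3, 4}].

15/4

P(R ∈ {3, 4}) = 4/5.
Σ over the event: 3·1/5 + 4·3/5 = 3.
E[R | R ∈ {3, 4}] = (3) / (4/5) = 15/4.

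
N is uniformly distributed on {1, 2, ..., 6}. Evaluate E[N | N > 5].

Given N > 5, N is equally likely to be any of {6}.
E[N | N > 5] = (6) / 1 = 6.

6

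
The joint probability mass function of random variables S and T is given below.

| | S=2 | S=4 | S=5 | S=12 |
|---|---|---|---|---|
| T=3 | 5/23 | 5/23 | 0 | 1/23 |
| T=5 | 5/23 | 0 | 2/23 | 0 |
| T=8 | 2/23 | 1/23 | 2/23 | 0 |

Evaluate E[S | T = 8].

P(T = 8) = 5/23.
Σ S·P over the event = 2·(2/23) + 4·(1/23) + 5·(2/23) = 18/23.
E[S | T = 8] = (18/23) / (5/23) = 18/5.

18/5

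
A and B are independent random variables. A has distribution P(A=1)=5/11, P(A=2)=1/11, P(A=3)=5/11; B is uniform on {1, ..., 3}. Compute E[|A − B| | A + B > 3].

13/11

P(A + B > 3) = 2/3.
Summing |A−B|·P(x,y) over outcomes with A + B > 3 gives 26/33.
E[|A − B| | A + B > 3] = (26/33) / (2/3) = 13/11.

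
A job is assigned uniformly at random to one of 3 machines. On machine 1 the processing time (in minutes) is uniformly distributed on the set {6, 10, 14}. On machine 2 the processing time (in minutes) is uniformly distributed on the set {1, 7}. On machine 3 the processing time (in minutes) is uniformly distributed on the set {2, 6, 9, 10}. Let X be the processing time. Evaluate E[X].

83/12

E[X | machine 1] = (6+10+14)/3 = 10.
E[X | machine 2] = (1+7)/2 = 4.
E[X | machine 3] = (2+6+9+10)/4 = 27/4.
E[X] = (1/3)·(10) + (1/3)·(4) + (1/3)·(27/4) = 83/12.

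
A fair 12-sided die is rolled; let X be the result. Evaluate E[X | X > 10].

Given X > 10, X is equally likely to be any of {11, 12}.
E[X | X > 10] = (11 + 12) / 2 = 23/2.

23/2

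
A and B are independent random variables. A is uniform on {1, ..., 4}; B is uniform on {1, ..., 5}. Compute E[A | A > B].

10/3

Outcomes with A > B: (2,1), (3,1), (3,2), (4,1), (4,2), (4,3), each with probability 1/20.
E[A | A > B] = (2 + 3 + 3 + 4 + 4 + 4) / 6 = 10/3.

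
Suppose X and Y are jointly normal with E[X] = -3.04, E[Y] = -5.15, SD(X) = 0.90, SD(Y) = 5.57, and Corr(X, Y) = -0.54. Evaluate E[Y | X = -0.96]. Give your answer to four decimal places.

-12.1014

E[Y | X=x] = μ_Y + ρ(σ_Y/σ_X)(x − μ_X) for jointly normal variables.
E[Y | X=-0.96] = -5.15 + (-0.54)·(5.57/0.90)·(-0.96 − (-3.04)) = -5.15 + (-3.342)·(2.08) = -12.1014.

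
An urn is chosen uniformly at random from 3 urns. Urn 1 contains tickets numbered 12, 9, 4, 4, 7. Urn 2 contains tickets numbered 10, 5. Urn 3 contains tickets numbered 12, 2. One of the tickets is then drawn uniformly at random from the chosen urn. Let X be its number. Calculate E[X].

217/30

E[X | urn 1] = (12+9+4+4+7)/5 = 36/5.
E[X | urn 2] = (10+5)/2 = 15/2.
E[X | urn 3] = (12+2)/2 = 7.
By the law of total expectation,
E[X] = (1/3)·(36/5) + (1/3)·(15/2) + (1/3)·(7) = 217/30.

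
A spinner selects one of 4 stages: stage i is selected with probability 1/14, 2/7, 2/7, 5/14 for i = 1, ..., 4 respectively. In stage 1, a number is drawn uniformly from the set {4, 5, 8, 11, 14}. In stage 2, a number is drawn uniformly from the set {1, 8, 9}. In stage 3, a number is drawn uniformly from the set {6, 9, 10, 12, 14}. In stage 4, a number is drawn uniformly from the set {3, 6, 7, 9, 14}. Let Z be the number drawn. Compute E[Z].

561/70

E[Z | stage 1] = (4+5+8+11+14)/5 = 42/5.
E[Z | stage 2] = (1+8+9)/3 = 6.
E[Z | stage 3] = (6+9+10+12+14)/5 = 51/5.
E[Z | stage 4] = (3+6+7+9+14)/5 = 39/5.
E[Z] = (1/14)·(42/5) + (2/7)·(6) + (2/7)·(51/5) + (5/14)·(39/5) = 561/70.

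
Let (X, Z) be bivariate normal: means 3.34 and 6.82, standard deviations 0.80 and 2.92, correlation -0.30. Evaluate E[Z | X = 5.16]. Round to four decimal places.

The regression of Z on X has slope ρ·σ_Z/σ_X and passes through (μ_X, μ_Z).
E[Z | X=5.16] = 6.82 + (-0.30)·(2.92/0.80)·(5.16 − (3.34)) = 6.82 + (-1.095)·(1.82) = 4.8271.

4.8271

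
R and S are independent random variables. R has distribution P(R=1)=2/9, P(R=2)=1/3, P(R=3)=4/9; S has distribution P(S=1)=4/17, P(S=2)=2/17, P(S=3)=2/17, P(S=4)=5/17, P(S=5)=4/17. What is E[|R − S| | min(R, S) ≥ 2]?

P(min(R, S) ≥ 2) = 91/153.
Summing |R−S|·P(x,y) over outcomes with min(R, S) ≥ 2 gives 44/51.
E[|R − S| | min(R, S) ≥ 2] = (44/51) / (91/153) = 132/91.

132/91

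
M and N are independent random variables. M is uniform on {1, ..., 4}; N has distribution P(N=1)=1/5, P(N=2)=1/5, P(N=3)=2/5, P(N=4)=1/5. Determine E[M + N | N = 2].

9/2

P(N = 2) = 1/5.
Summing (M+N)·P(x,y) over outcomes with N = 2 gives 9/10.
E[M + N | N = 2] = (9/10) / (1/5) = 9/2.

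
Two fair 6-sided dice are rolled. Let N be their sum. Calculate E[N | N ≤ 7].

16/3

P(N ≤ 7) = 7/12.
Σ over the event: 2·1/36 + 3·1/18 + 4·1/12 + 5·1/9 + 6·5/36 + 7·1/6 = 28/9.
E[N | N ≤ 7] = (28/9) / (7/12) = 16/3.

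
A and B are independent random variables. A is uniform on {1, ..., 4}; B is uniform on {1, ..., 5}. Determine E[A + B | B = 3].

11/2

Outcomes with B = 3: (1,3), (2,3), (3,3), (4,3), each with probability 1/20.
E[A + B | B = 3] = (4 + 5 + 6 + 7) / 4 = 11/2.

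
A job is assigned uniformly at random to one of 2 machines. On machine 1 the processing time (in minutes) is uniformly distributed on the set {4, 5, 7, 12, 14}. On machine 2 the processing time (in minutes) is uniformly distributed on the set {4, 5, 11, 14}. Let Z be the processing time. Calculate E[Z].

E[Z | machine 1] = (4+5+7+12+14)/5 = 42/5.
E[Z | machine 2] = (4+5+11+14)/4 = 17/2.
By the law of total expectation,
E[Z] = (1/2)·(42/5) + (1/2)·(17/2) = 169/20.

169/20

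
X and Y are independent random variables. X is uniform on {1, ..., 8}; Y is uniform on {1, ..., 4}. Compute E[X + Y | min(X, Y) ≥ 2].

P(min(X, Y) ≥ 2) = 21/32.
Summing (X+Y)·P(x,y) over outcomes with min(X, Y) ≥ 2 gives 21/4.
E[X + Y | min(X, Y) ≥ 2] = (21/4) / (21/32) = 8.

8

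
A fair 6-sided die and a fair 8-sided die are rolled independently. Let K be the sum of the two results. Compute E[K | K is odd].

P(K is odd) = 1/2.
Σ over the event: 3·1/24 + 5·1/12 + 7·1/8 + 9·1/8 + 11·1/12 + 13·1/24 = 4.
E[K | K is odd] = (4) / (1/2) = 8.

8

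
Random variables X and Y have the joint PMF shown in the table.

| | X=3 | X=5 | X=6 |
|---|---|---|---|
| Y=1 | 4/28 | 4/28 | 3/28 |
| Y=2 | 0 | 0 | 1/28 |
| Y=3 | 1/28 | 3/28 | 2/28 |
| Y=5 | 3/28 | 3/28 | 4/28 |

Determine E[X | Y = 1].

50/11

P(Y = 1) = 11/28.
Σ X·P over the event = 3·(4/28) + 5·(4/28) + 6·(3/28) = 25/14.
E[X | Y = 1] = (25/14) / (11/28) = 50/11.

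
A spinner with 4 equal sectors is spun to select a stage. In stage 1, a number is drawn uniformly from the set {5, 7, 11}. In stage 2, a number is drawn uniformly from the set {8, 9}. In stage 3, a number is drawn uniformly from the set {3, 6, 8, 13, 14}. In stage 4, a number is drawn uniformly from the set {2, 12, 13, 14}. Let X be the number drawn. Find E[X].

2113/240

E[X | stage 1] = (5+7+11)/3 = 23/3.
E[X | stage 2] = (8+9)/2 = 17/2.
E[X | stage 3] = (3+6+8+13+14)/5 = 44/5.
E[X | stage 4] = (2+12+13+14)/4 = 41/4.
By the law of total expectation,
E[X] = (1/4)·(23/3) + (1/4)·(17/2) + (1/4)·(44/5) + (1/4)·(41/4) = 2113/240.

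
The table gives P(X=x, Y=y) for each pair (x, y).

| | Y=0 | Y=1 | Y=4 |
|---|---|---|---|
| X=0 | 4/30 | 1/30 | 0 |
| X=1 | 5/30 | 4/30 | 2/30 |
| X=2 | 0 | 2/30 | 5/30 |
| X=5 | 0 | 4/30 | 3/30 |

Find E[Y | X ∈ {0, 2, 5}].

39/19

P(X ∈ {0, 2, 5}) = 19/30.
Σ Y·P over the event = 0·(4/30) + 1·(1/30) + 1·(2/30) + 4·(5/30) + 1·(4/30) + 4·(3/30) = 13/10.
E[Y | X ∈ {0, 2, 5}] = (13/10) / (19/30) = 39/19.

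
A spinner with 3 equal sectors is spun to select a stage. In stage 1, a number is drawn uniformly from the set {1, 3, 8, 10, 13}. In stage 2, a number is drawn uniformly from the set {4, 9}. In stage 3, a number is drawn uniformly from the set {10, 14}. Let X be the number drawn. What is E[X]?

E[X | stage 1] = (1+3+8+10+13)/5 = 7.
E[X | stage 2] = (4+9)/2 = 13/2.
E[X | stage 3] = (10+14)/2 = 12.
By the law of total expectation,
E[X] = (1/3)·(7) + (1/3)·(13/2) + (1/3)·(12) = 17/2.

17/2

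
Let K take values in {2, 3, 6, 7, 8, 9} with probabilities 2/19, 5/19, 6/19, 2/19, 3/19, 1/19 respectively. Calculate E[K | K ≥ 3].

98/17

P(K ≥ 3) = 17/19.
Σ over the event: 3·5/19 + 6·6/19 + 7·2/19 + 8·3/19 + 9·1/19 = 98/19.
E[K | K ≥ 3] = (98/19) / (17/19) = 98/17.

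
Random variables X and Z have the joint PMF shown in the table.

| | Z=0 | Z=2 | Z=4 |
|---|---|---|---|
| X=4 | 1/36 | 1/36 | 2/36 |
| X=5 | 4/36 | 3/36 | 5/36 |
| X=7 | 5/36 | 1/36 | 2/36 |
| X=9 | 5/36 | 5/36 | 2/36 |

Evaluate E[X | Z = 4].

P(Z = 4) = 11/36.
Σ X·P over the event = 4·(2/36) + 5·(5/36) + 7·(2/36) + 9·(2/36) = 65/36.
E[X | Z = 4] = (65/36) / (11/36) = 65/11.

65/11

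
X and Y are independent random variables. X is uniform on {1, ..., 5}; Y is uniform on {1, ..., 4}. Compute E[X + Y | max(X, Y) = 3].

24/5

Outcomes with max(X, Y) = 3: (1,3), (2,3), (3,1), (3,2), (3,3), each with probability 1/20.
E[X + Y | max(X, Y) = 3] = (4 + 5 + 4 + 5 + 6) / 5 = 24/5.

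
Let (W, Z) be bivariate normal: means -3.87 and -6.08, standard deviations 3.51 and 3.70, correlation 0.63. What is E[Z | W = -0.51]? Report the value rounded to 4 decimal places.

The regression of Z on W has slope ρ·σ_Z/σ_W and passes through (μ_W, μ_Z).
E[Z | W=-0.51] = -6.08 + (0.63)·(3.70/3.51)·(-0.51 − (-3.87)) = -6.08 + (0.6641)·(3.36) = -3.8486.

-3.8486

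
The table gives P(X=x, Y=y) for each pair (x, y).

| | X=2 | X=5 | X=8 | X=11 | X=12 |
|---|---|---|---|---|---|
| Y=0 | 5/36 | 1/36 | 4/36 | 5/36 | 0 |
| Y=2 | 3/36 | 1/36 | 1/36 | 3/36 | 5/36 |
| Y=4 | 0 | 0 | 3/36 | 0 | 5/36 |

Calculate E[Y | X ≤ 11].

P(X ≤ 11) = 13/18.
Summing Y·P(X=x,Y=y) over the conditioning event gives 7/9.
E[Y | X ≤ 11] = (7/9) / (13/18) = 14/13.

14/13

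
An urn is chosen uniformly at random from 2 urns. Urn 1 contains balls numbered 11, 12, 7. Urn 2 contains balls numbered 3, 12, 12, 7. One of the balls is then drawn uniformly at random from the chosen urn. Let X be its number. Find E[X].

37/4

E[X | urn 1] = (11+12+7)/3 = 10.
E[X | urn 2] = (3+12+12+7)/4 = 17/2.
By the law of total expectation,
E[X] = (1/2)·(10) + (1/2)·(17/2) = 37/4.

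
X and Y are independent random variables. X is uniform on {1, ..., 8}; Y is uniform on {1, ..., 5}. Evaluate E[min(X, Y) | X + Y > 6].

P(X + Y > 6) = 5/8.
Summing min(X,Y)·P(x,y) over outcomes with X + Y > 6 gives 39/20.
E[min(X, Y) | X + Y > 6] = (39/20) / (5/8) = 78/25.

78/25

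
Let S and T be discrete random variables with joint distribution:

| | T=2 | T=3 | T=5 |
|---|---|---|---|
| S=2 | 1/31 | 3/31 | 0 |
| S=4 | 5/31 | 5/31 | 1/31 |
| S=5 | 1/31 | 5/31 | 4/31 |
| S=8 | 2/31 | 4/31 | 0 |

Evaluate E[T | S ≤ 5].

78/25

P(S ≤ 5) = 25/31.
Σ T·P over the event = 2·(1/31) + 3·(3/31) + 2·(5/31) + 3·(5/31) + 5·(1/31) + 2·(1/31) + 3·(5/31) + 5·(4/31) = 78/31.
E[T | S ≤ 5] = (78/31) / (25/31) = 78/25.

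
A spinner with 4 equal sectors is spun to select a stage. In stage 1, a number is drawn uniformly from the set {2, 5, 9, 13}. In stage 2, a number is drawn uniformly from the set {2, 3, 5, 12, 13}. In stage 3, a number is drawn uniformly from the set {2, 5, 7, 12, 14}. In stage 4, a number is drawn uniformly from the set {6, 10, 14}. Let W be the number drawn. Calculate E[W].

E[W | stage 1] = (2+5+9+13)/4 = 29/4.
E[W | stage 2] = (2+3+5+12+13)/5 = 7.
E[W | stage 3] = (2+5+7+12+14)/5 = 8.
E[W | stage 4] = (6+10+14)/3 = 10.
E[W] = (1/4)·(29/4) + (1/4)·(7) + (1/4)·(8) + (1/4)·(10) = 129/16.

129/16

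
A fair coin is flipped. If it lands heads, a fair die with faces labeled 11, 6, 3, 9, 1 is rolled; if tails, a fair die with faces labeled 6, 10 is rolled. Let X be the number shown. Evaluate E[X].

7

E[X | heads] = (11+6+3+9+1)/5 = 6.
E[X | tails] = (6+10)/2 = 8.
E[X] = (1/2)·(6) + (1/2)·(8) = 7.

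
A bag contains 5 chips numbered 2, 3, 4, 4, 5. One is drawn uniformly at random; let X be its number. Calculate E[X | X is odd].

P(X is odd) = 2/5.
Σ over the event: 3·1/5 + 5·1/5 = 8/5.
E[X | X is odd] = (8/5) / (2/5) = 4.

4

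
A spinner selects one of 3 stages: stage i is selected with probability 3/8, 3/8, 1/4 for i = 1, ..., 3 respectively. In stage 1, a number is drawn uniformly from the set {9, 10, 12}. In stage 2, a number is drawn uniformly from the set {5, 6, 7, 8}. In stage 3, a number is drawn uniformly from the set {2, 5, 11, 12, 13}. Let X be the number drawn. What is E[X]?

E[X | stage 1] = (9+10+12)/3 = 31/3.
E[X | stage 2] = (5+6+7+8)/4 = 13/2.
E[X | stage 3] = (2+5+11+12+13)/5 = 43/5.
E[X] = (3/8)·(31/3) + (3/8)·(13/2) + (1/4)·(43/5) = 677/80.

677/80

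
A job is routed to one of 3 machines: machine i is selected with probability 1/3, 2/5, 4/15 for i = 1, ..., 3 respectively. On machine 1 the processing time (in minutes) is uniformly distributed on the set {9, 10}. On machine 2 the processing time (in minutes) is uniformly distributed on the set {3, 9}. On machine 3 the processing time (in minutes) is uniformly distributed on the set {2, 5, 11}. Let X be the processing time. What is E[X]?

E[X | machine 1] = (9+10)/2 = 19/2.
E[X | machine 2] = (3+9)/2 = 6.
E[X | machine 3] = (2+5+11)/3 = 6.
E[X] = (1/3)·(19/2) + (2/5)·(6) + (4/15)·(6) = 43/6.

43/6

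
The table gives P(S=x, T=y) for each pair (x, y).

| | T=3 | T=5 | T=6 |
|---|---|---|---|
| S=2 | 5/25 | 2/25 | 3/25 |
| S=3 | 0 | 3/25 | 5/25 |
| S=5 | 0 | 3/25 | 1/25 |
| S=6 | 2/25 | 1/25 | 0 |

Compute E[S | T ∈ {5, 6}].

10/3

P(T ∈ {5, 6}) = 18/25.
Σ S·P over the event = 2·(2/25) + 2·(3/25) + 3·(3/25) + 3·(5/25) + 5·(3/25) + 5·(1/25) + 6·(1/25) = 12/5.
E[S | T ∈ {5, 6}] = (12/5) / (18/25) = 10/3.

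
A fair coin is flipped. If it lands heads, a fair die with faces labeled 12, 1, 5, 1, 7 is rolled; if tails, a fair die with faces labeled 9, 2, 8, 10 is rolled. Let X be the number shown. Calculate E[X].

249/40

E[X | heads] = (12+1+5+1+7)/5 = 26/5.
E[X | tails] = (9+2+8+10)/4 = 29/4.
E[X] = (1/2)·(26/5) + (1/2)·(29/4) = 249/40.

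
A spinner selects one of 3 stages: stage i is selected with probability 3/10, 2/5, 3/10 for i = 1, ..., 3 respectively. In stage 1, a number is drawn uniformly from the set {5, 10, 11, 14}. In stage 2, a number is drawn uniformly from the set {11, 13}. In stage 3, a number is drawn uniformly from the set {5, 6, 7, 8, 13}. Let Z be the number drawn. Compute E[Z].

507/50

E[Z | stage 1] = (5+10+11+14)/4 = 10.
E[Z | stage 2] = (11+13)/2 = 12.
E[Z | stage 3] = (5+6+7+8+13)/5 = 39/5.
E[Z] = (3/10)·(10) + (2/5)·(12) + (3/10)·(39/5) = 507/50.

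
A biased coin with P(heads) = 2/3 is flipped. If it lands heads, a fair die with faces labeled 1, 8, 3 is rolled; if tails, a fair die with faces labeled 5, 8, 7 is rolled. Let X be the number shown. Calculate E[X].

E[X | heads] = (1+8+3)/3 = 4.
E[X | tails] = (5+8+7)/3 = 20/3.
E[X] = (2/3)·(4) + (1/3)·(20/3) = 44/9.

44/9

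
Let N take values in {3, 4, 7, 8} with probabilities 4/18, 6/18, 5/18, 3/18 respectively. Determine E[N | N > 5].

59/8

P(N > 5) = 4/9.
Σ over the event: 7·5/18 + 8·1/6 = 59/18.
E[N | N > 5] = (59/18) / (4/9) = 59/8.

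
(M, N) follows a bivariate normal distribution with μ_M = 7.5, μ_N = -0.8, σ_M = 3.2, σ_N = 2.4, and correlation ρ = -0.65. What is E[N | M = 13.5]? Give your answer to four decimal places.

E[N | M=x] = μ_N + ρ(σ_N/σ_M)(x − μ_M) for jointly normal variables.
E[N | M=13.5] = -0.8 + (-0.65)·(2.4/3.2)·(13.5 − (7.5)) = -0.8 + (-0.4875)·(6) = -3.7250.

-3.7250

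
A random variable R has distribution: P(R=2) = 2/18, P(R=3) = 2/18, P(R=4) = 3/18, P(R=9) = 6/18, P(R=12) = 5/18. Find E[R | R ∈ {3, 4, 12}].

39/5

P(R ∈ {3, 4, 12}) = 5/9.
Σ over the event: 3·1/9 + 4·1/6 + 12·5/18 = 13/3.
E[R | R ∈ {3, 4, 12}] = (13/3) / (5/9) = 39/5.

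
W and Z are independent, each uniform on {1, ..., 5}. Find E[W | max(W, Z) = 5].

35/9

P(max(W, Z) = 5) = 9/25.
Summing W·P(x,y) over outcomes with max(W, Z) = 5 gives 7/5.
E[W | max(W, Z) = 5] = (7/5) / (9/25) = 35/9.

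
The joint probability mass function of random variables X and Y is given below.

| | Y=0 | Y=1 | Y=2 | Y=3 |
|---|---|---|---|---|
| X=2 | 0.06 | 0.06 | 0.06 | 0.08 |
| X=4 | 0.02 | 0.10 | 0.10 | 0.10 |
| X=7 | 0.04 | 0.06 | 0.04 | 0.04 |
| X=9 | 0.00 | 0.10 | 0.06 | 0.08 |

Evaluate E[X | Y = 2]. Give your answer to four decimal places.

P(Y = 2) = 0.26.
Σ X·P over the event = 2·(0.06) + 4·(0.10) + 7·(0.04) + 9·(0.06) = 1.34.
E[X | Y = 2] = (1.34) / (0.26) = 5.1538.

5.1538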